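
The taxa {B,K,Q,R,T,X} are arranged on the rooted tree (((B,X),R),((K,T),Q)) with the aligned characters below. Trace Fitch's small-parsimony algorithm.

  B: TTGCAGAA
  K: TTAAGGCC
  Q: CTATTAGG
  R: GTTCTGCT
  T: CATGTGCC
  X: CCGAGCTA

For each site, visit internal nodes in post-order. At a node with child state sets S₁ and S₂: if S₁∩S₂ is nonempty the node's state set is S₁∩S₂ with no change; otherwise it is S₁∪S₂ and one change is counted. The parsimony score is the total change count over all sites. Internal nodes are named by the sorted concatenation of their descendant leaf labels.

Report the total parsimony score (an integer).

BX@0: {T} ∪ {C} = {C,T} (union, +1)
BRX@0: {C,T} ∪ {G} = {C,G,T} (union, +1)
KT@0: {T} ∪ {C} = {C,T} (union, +1)
KQT@0: {C,T} ∩ {C} = {C} (intersection, +0)
BKQRTX@0: {C,G,T} ∩ {C} = {C} (intersection, +0)
BX@1: {T} ∪ {C} = {C,T} (union, +1)
BRX@1: {C,T} ∩ {T} = {T} (intersection, +0)
KT@1: {T} ∪ {A} = {A,T} (union, +1)
KQT@1: {A,T} ∩ {T} = {T} (intersection, +0)
BKQRTX@1: {T} ∩ {T} = {T} (intersection, +0)
BX@2: {G} ∩ {G} = {G} (intersection, +0)
BRX@2: {G} ∪ {T} = {G,T} (union, +1)
KT@2: {A} ∪ {T} = {A,T} (union, +1)
KQT@2: {A,T} ∩ {A} = {A} (intersection, +0)
BKQRTX@2: {G,T} ∪ {A} = {A,G,T} (union, +1)
BX@3: {C} ∪ {A} = {A,C} (union, +1)
BRX@3: {A,C} ∩ {C} = {C} (intersection, +0)
KT@3: {A} ∪ {G} = {A,G} (union, +1)
KQT@3: {A,G} ∪ {T} = {A,G,T} (union, +1)
BKQRTX@3: {C} ∪ {A,G,T} = {A,C,G,T} (union, +1)
BX@4: {A} ∪ {G} = {A,G} (union, +1)
BRX@4: {A,G} ∪ {T} = {A,G,T} (union, +1)
KT@4: {G} ∪ {T} = {G,T} (union, +1)
KQT@4: {G,T} ∩ {T} = {T} (intersection, +0)
BKQRTX@4: {A,G,T} ∩ {T} = {T} (intersection, +0)
BX@5: {G} ∪ {C} = {C,G} (union, +1)
BRX@5: {C,G} ∩ {G} = {G} (intersection, +0)
KT@5: {G} ∩ {G} = {G} (intersection, +0)
KQT@5: {G} ∪ {A} = {A,G} (union, +1)
BKQRTX@5: {G} ∩ {A,G} = {G} (intersection, +0)
BX@6: {A} ∪ {T} = {A,T} (union, +1)
BRX@6: {A,T} ∪ {C} = {A,C,T} (union, +1)
KT@6: {C} ∩ {C} = {C} (intersection, +0)
KQT@6: {C} ∪ {G} = {C,G} (union, +1)
BKQRTX@6: {A,C,T} ∩ {C,G} = {C} (intersection, +0)
BX@7: {A} ∩ {A} = {A} (intersection, +0)
BRX@7: {A} ∪ {T} = {A,T} (union, +1)
KT@7: {C} ∩ {C} = {C} (intersection, +0)
KQT@7: {C} ∪ {G} = {C,G} (union, +1)
BKQRTX@7: {A,T} ∪ {C,G} = {A,C,G,T} (union, +1)
per-site changes: [3, 2, 3, 4, 3, 2, 3, 3]; total = 23

23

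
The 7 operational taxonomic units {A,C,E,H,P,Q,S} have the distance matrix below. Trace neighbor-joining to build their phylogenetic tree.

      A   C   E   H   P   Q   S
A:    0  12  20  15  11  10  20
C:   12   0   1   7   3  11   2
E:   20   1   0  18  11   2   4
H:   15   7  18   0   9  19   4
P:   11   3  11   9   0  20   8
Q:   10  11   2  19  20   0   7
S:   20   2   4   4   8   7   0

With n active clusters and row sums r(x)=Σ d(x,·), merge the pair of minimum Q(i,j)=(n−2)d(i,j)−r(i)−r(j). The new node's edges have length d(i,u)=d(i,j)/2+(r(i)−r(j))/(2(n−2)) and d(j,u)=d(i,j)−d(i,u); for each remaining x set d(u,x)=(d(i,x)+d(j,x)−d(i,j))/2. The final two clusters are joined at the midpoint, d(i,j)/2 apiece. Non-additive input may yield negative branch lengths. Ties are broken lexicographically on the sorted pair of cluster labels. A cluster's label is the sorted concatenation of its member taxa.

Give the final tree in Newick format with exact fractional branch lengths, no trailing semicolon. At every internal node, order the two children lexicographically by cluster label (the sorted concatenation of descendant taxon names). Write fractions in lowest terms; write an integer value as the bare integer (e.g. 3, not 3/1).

(((A:283/32,P:69/32):47/32,(C:-13/12,((E:-3/10,Q:23/10):35/8,S:1/8):7/3):67/32):161/64,H:161/64)

step 1: merge (E,Q) at d=2, Q=-115; branch lengths E→-3/10, Q→23/10; new cluster EQ
  updated: d(A,EQ)=14, d(C,EQ)=5, d(EQ,H)=35/2, d(EQ,P)=29/2, d(EQ,S)=9/2
step 2: merge (EQ,S) at d=9/2, Q=-76; branch lengths EQ→35/8, S→1/8; new cluster EQS
  updated: d(A,EQS)=59/4, d(C,EQS)=5/4, d(EQS,H)=17/2, d(EQS,P)=9
step 3: merge (C,EQS) at d=5/4, Q=-53; branch lengths C→-13/12, EQS→7/3; new cluster CEQS
  updated: d(A,CEQS)=51/4, d(CEQS,H)=57/8, d(CEQS,P)=43/8
step 4: merge (A,P) at d=11, Q=-337/8; branch lengths A→283/32, P→69/32; new cluster AP
  updated: d(AP,CEQS)=57/16, d(AP,H)=13/2
step 5: merge (AP,CEQS) at d=57/16, Q=-275/16; branch lengths AP→47/32, CEQS→67/32; new cluster ACEPQS
  updated: d(ACEPQS,H)=161/32
step 6: merge (ACEPQS,H) at d=161/32; branch lengths ACEPQS→161/64, H→161/64; new cluster ACEHPQS
final tree: (((A:283/32,P:69/32):47/32,(C:-13/12,((E:-3/10,Q:23/10):35/8,S:1/8):7/3):67/32):161/64,H:161/64)
total length: 875/32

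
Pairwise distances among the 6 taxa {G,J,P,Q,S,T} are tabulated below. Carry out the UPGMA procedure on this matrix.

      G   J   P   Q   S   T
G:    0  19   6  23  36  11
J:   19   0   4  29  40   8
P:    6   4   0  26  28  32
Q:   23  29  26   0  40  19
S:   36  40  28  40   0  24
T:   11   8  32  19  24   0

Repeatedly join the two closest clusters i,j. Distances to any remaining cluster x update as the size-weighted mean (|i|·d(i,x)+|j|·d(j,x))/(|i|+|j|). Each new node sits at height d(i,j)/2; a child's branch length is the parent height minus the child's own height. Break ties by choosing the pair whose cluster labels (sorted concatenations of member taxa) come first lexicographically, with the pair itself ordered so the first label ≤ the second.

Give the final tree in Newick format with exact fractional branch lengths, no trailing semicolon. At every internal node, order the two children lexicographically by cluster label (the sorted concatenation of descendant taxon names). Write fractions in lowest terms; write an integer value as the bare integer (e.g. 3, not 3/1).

((((G:11/2,T:11/2):21/8,(J:2,P:2):49/8):4,Q:97/8):187/40,S:84/5)

1. join J+P (d=4) ⇒ JP; edges |J|=2, |P|=2
  updated: d(G,JP)=25/2, d(JP,Q)=55/2, d(JP,S)=34, d(JP,T)=20
2. join G+T (d=11) ⇒ GT; edges |G|=11/2, |T|=11/2
  updated: d(GT,JP)=65/4, d(GT,Q)=21, d(GT,S)=30
3. join GT+JP (d=65/4) ⇒ GJPT; edges |GT|=21/8, |JP|=49/8
  updated: d(GJPT,Q)=97/4, d(GJPT,S)=32
4. join GJPT+Q (d=97/4) ⇒ GJPQT; edges |GJPT|=4, |Q|=97/8
  updated: d(GJPQT,S)=168/5
5. join GJPQT+S (d=168/5) ⇒ GJPQST; edges |GJPQT|=187/40, |S|=84/5
final tree: ((((G:11/2,T:11/2):21/8,(J:2,P:2):49/8):4,Q:97/8):187/40,S:84/5)
total length: 1227/20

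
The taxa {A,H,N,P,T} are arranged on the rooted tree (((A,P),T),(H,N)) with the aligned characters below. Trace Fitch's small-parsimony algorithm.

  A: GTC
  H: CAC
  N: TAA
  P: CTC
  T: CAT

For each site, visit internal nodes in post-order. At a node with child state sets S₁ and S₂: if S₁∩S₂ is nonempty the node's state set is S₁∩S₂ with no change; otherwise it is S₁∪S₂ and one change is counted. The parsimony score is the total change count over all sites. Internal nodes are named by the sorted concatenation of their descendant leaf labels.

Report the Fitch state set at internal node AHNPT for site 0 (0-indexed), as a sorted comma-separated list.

C

site 0, node AP: A={G} ∪ P={C} → {C,G} (+1)
site 0, node APT: AP={C,G} ∩ T={C} → {C} (+0)
site 0, node HN: H={C} ∪ N={T} → {C,T} (+1)
site 0, node AHNPT: APT={C} ∩ HN={C,T} → {C} (+0)
site 1, node AP: A={T} ∩ P={T} → {T} (+0)
site 1, node APT: AP={T} ∪ T={A} → {A,T} (+1)
site 1, node HN: H={A} ∩ N={A} → {A} (+0)
site 1, node AHNPT: APT={A,T} ∩ HN={A} → {A} (+0)
site 2, node AP: A={C} ∩ P={C} → {C} (+0)
site 2, node APT: AP={C} ∪ T={T} → {C,T} (+1)
site 2, node HN: H={C} ∪ N={A} → {A,C} (+1)
site 2, node AHNPT: APT={C,T} ∩ HN={A,C} → {C} (+0)
per-site changes: [2, 1, 2]; total = 5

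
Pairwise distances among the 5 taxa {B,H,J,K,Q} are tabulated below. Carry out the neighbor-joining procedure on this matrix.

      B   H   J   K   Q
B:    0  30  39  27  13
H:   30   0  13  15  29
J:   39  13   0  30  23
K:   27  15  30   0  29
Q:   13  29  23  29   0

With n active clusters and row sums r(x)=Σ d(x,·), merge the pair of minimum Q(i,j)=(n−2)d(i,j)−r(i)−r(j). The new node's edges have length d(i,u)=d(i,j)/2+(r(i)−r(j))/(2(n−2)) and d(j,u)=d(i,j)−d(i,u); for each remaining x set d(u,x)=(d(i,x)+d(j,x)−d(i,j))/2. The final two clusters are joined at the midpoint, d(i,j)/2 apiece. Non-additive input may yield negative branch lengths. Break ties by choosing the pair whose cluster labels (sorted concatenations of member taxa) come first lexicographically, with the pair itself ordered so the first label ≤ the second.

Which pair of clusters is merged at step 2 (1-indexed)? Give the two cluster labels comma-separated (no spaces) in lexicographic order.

BQ,K

step 1: merge (B,Q) at d=13, Q=-164; branch lengths B→9, Q→4; new cluster BQ
  updated: d(BQ,H)=23, d(BQ,J)=49/2, d(BQ,K)=43/2
step 2: merge (BQ,K) at d=43/2, Q=-185/2; branch lengths BQ→91/8, K→81/8; new cluster BKQ
  updated: d(BKQ,H)=33/4, d(BKQ,J)=33/2
step 3: merge (BKQ,H) at d=33/4, Q=-151/4; branch lengths BKQ→47/8, H→19/8; new cluster BHKQ
  updated: d(BHKQ,J)=85/8
step 4: merge (BHKQ,J) at d=85/8; branch lengths BHKQ→85/16, J→85/16; new cluster BHJKQ
final tree: ((((B:9,Q:4):91/8,K:81/8):47/8,H:19/8):85/16,J:85/16)
total length: 427/8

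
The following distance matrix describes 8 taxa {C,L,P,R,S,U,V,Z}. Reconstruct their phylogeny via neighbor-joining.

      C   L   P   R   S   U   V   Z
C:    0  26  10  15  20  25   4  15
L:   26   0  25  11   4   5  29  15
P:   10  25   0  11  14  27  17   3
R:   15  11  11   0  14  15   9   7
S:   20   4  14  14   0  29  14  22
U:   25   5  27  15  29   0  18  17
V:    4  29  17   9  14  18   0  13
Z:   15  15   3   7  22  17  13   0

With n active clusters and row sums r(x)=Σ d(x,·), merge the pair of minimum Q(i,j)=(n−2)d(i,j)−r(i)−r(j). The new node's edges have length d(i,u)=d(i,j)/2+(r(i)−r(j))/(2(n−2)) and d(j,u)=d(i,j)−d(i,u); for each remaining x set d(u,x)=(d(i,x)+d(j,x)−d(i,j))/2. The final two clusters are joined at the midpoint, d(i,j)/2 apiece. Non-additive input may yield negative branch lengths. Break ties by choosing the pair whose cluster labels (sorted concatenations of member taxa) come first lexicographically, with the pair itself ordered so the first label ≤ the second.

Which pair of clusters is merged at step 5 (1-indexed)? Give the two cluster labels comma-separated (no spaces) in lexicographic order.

CV,PZ

step 1: merge (L,U) at d=5, Q=-221; branch lengths L→3/4, U→17/4; new cluster LU
  updated: d(C,LU)=23, d(LU,P)=47/2, d(LU,R)=21/2, d(LU,S)=14, d(LU,V)=21, d(LU,Z)=27/2
step 2: merge (C,V) at d=4, Q=-145; branch lengths C→29/10, V→11/10; new cluster CV
  updated: d(CV,LU)=20, d(CV,P)=23/2, d(CV,R)=10, d(CV,S)=15, d(CV,Z)=12
step 3: merge (P,Z) at d=3, Q=-217/2; branch lengths P→35/16, Z→13/16; new cluster PZ
  updated: d(CV,PZ)=41/4, d(LU,PZ)=17, d(PZ,R)=15/2, d(PZ,S)=33/2
step 4: merge (LU,S) at d=14, Q=-79; branch lengths LU→22/3, S→20/3; new cluster LSU
  updated: d(CV,LSU)=21/2, d(LSU,PZ)=39/4, d(LSU,R)=21/4
step 5: merge (CV,PZ) at d=41/4, Q=-151/4; branch lengths CV→95/16, PZ→69/16; new cluster CPVZ
  updated: d(CPVZ,LSU)=5, d(CPVZ,R)=29/8
step 6: merge (CPVZ,LSU) at d=5, Q=-111/8; branch lengths CPVZ→27/16, LSU→53/16; new cluster CLPSUVZ
  updated: d(CLPSUVZ,R)=31/16
step 7: merge (CLPSUVZ,R) at d=31/16; branch lengths CLPSUVZ→31/32, R→31/32; new cluster CLPRSUVZ
final tree: ((((C:29/10,V:11/10):95/16,(P:35/16,Z:13/16):69/16):27/16,((L:3/4,U:17/4):22/3,S:20/3):53/16):31/32,R:31/32)
total length: 691/16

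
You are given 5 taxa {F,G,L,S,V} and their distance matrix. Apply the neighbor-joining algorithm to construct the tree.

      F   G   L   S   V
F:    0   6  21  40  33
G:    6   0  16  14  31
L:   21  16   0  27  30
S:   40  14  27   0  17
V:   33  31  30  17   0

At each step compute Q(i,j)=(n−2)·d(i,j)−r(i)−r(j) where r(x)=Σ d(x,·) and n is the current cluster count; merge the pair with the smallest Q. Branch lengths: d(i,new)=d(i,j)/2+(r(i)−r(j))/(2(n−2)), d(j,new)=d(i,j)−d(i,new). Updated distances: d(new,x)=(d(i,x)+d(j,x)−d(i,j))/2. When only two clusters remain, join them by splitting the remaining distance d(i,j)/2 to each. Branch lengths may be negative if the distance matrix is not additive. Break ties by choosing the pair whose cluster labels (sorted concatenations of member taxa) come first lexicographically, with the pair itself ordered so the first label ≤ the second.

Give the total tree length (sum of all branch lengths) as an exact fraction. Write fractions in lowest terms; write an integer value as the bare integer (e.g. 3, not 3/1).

199/4

iteration 1: select S,V (d=17, Q=-158); attach at lengths (19/3, 32/3); label the merged cluster SV
  updated: d(F,SV)=28, d(G,SV)=14, d(L,SV)=20
iteration 2: select F,G (d=6, Q=-79); attach at lengths (31/4, -7/4); label the merged cluster FG
  updated: d(FG,L)=31/2, d(FG,SV)=18
iteration 3: select FG,L (d=31/2, Q=-107/2); attach at lengths (27/4, 35/4); label the merged cluster FGL
  updated: d(FGL,SV)=45/4
iteration 4: select FGL,SV (d=45/4); attach at lengths (45/8, 45/8); label the merged cluster FGLSV
final tree: (((F:31/4,G:-7/4):27/4,L:35/4):45/8,(S:19/3,V:32/3):45/8)
total length: 199/4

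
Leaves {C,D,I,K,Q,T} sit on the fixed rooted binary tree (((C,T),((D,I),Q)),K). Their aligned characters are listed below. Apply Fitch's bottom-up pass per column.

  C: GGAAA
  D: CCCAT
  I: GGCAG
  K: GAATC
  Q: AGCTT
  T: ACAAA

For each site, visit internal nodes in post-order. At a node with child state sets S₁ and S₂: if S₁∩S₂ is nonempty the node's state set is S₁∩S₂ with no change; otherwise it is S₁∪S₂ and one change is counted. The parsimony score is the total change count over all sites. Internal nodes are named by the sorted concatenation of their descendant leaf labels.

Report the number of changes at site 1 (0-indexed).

CT@0: {G} ∪ {A} = {A,G} (union, +1)
DI@0: {C} ∪ {G} = {C,G} (union, +1)
DIQ@0: {C,G} ∪ {A} = {A,C,G} (union, +1)
CDIQT@0: {A,G} ∩ {A,C,G} = {A,G} (intersection, +0)
CDIKQT@0: {A,G} ∩ {G} = {G} (intersection, +0)
CT@1: {G} ∪ {C} = {C,G} (union, +1)
DI@1: {C} ∪ {G} = {C,G} (union, +1)
DIQ@1: {C,G} ∩ {G} = {G} (intersection, +0)
CDIQT@1: {C,G} ∩ {G} = {G} (intersection, +0)
CDIKQT@1: {G} ∪ {A} = {A,G} (union, +1)
CT@2: {A} ∩ {A} = {A} (intersection, +0)
DI@2: {C} ∩ {C} = {C} (intersection, +0)
DIQ@2: {C} ∩ {C} = {C} (intersection, +0)
CDIQT@2: {A} ∪ {C} = {A,C} (union, +1)
CDIKQT@2: {A,C} ∩ {A} = {A} (intersection, +0)
CT@3: {A} ∩ {A} = {A} (intersection, +0)
DI@3: {A} ∩ {A} = {A} (intersection, +0)
DIQ@3: {A} ∪ {T} = {A,T} (union, +1)
CDIQT@3: {A} ∩ {A,T} = {A} (intersection, +0)
CDIKQT@3: {A} ∪ {T} = {A,T} (union, +1)
CT@4: {A} ∩ {A} = {A} (intersection, +0)
DI@4: {T} ∪ {G} = {G,T} (union, +1)
DIQ@4: {G,T} ∩ {T} = {T} (intersection, +0)
CDIQT@4: {A} ∪ {T} = {A,T} (union, +1)
CDIKQT@4: {A,T} ∪ {C} = {A,C,T} (union, +1)
per-site changes: [3, 3, 1, 2, 3]; total = 12

3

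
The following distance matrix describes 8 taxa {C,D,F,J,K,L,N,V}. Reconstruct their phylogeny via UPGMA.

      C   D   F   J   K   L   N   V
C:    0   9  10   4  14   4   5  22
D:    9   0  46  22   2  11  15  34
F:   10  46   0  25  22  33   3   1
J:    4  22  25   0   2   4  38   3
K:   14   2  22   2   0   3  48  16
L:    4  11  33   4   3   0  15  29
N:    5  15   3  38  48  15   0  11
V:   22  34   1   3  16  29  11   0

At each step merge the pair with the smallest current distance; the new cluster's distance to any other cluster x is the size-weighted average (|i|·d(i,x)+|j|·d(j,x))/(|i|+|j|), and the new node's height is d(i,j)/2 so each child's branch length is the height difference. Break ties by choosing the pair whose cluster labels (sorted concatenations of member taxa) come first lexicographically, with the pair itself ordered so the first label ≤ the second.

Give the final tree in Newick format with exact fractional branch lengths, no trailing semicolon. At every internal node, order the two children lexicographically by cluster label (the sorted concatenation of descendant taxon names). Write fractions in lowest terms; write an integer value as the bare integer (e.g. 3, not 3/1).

step 1: merge (F,V) at d=1; branch lengths F→1/2, V→1/2; new cluster FV
  updated: d(C,FV)=16, d(D,FV)=40, d(FV,J)=14, d(FV,K)=19, d(FV,L)=31, d(FV,N)=7
step 2: merge (D,K) at d=2; branch lengths D→1, K→1; new cluster DK
  updated: d(C,DK)=23/2, d(DK,FV)=59/2, d(DK,J)=12, d(DK,L)=7, d(DK,N)=63/2
step 3: merge (C,J) at d=4; branch lengths C→2, J→2; new cluster CJ
  updated: d(CJ,DK)=47/4, d(CJ,FV)=15, d(CJ,L)=4, d(CJ,N)=43/2
step 4: merge (CJ,L) at d=4; branch lengths CJ→0, L→2; new cluster CJL
  updated: d(CJL,DK)=61/6, d(CJL,FV)=61/3, d(CJL,N)=58/3
step 5: merge (FV,N) at d=7; branch lengths FV→3, N→7/2; new cluster FNV
  updated: d(CJL,FNV)=20, d(DK,FNV)=181/6
step 6: merge (CJL,DK) at d=61/6; branch lengths CJL→37/12, DK→49/12; new cluster CDJKL
  updated: d(CDJKL,FNV)=361/15
step 7: merge (CDJKL,FNV) at d=361/15; branch lengths CDJKL→139/20, FNV→128/15; new cluster CDFJKLNV
final tree: ((((C:2,J:2):0,L:2):37/12,(D:1,K:1):49/12):139/20,((F:1/2,V:1/2):3,N:7/2):128/15)
total length: 763/20

((((C:2,J:2):0,L:2):37/12,(D:1,K:1):49/12):139/20,((F:1/2,V:1/2):3,N:7/2):128/15)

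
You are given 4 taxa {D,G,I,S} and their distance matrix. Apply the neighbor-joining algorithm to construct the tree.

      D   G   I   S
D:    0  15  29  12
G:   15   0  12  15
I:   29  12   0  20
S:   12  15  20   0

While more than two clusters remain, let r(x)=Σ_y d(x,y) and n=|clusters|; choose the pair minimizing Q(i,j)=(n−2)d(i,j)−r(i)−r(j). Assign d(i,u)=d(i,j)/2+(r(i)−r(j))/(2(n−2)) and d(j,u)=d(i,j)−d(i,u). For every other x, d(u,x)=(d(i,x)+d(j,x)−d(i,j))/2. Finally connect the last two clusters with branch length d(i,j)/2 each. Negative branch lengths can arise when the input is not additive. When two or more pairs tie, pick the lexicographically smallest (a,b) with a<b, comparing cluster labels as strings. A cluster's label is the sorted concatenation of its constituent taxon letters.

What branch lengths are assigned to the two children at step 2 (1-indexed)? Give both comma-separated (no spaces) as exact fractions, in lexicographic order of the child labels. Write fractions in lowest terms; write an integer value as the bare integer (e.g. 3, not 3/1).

31/4,5/4

1. join D+S (d=12, Q=-79) ⇒ DS; edges |D|=33/4, |S|=15/4
  updated: d(DS,G)=9, d(DS,I)=37/2
2. join DS+G (d=9, Q=-79/2) ⇒ DGS; edges |DS|=31/4, |G|=5/4
  updated: d(DGS,I)=43/4
3. join DGS+I (d=43/4) ⇒ DGIS; edges |DGS|=43/8, |I|=43/8
final tree: (((D:33/4,S:15/4):31/4,G:5/4):43/8,I:43/8)
total length: 127/4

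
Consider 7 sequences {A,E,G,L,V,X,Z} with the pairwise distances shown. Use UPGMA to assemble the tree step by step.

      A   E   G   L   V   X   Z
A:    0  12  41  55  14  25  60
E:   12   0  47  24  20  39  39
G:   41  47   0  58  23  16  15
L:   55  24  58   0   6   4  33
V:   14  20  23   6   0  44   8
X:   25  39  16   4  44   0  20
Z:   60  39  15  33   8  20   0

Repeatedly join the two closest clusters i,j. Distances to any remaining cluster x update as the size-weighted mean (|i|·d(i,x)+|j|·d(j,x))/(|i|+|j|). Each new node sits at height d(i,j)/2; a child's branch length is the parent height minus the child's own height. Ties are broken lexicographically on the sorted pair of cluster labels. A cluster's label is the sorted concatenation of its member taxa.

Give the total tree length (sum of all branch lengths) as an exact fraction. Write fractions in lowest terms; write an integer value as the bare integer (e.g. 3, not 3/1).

1. join L+X (d=4) ⇒ LX; edges |L|=2, |X|=2
  updated: d(A,LX)=40, d(E,LX)=63/2, d(G,LX)=37, d(LX,V)=25, d(LX,Z)=53/2
2. join V+Z (d=8) ⇒ VZ; edges |V|=4, |Z|=4
  updated: d(A,VZ)=37, d(E,VZ)=59/2, d(G,VZ)=19, d(LX,VZ)=103/4
3. join A+E (d=12) ⇒ AE; edges |A|=6, |E|=6
  updated: d(AE,G)=44, d(AE,LX)=143/4, d(AE,VZ)=133/4
4. join G+VZ (d=19) ⇒ GVZ; edges |G|=19/2, |VZ|=11/2
  updated: d(AE,GVZ)=221/6, d(GVZ,LX)=59/2
5. join GVZ+LX (d=59/2) ⇒ GLVXZ; edges |GVZ|=21/4, |LX|=51/4
  updated: d(AE,GLVXZ)=182/5
6. join AE+GLVXZ (d=182/5) ⇒ AEGLVXZ; edges |AE|=61/5, |GLVXZ|=69/20
final tree: ((A:6,E:6):61/5,((G:19/2,(V:4,Z:4):11/2):21/4,(L:2,X:2):51/4):69/20)
total length: 1453/20

1453/20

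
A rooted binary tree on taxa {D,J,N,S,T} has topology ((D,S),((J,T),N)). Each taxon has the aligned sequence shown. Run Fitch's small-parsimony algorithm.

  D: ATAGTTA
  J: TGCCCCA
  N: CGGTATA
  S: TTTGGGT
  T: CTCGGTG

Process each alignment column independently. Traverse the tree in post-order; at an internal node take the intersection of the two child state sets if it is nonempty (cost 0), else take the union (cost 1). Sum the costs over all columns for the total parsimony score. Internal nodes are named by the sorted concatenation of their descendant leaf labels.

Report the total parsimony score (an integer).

DS@0: {A} ∪ {T} = {A,T} (union, +1)
JT@0: {T} ∪ {C} = {C,T} (union, +1)
JNT@0: {C,T} ∩ {C} = {C} (intersection, +0)
DJNST@0: {A,T} ∪ {C} = {A,C,T} (union, +1)
DS@1: {T} ∩ {T} = {T} (intersection, +0)
JT@1: {G} ∪ {T} = {G,T} (union, +1)
JNT@1: {G,T} ∩ {G} = {G} (intersection, +0)
DJNST@1: {T} ∪ {G} = {G,T} (union, +1)
DS@2: {A} ∪ {T} = {A,T} (union, +1)
JT@2: {C} ∩ {C} = {C} (intersection, +0)
JNT@2: {C} ∪ {G} = {C,G} (union, +1)
DJNST@2: {A,T} ∪ {C,G} = {A,C,G,T} (union, +1)
DS@3: {G} ∩ {G} = {G} (intersection, +0)
JT@3: {C} ∪ {G} = {C,G} (union, +1)
JNT@3: {C,G} ∪ {T} = {C,G,T} (union, +1)
DJNST@3: {G} ∩ {C,G,T} = {G} (intersection, +0)
DS@4: {T} ∪ {G} = {G,T} (union, +1)
JT@4: {C} ∪ {G} = {C,G} (union, +1)
JNT@4: {C,G} ∪ {A} = {A,C,G} (union, +1)
DJNST@4: {G,T} ∩ {A,C,G} = {G} (intersection, +0)
DS@5: {T} ∪ {G} = {G,T} (union, +1)
JT@5: {C} ∪ {T} = {C,T} (union, +1)
JNT@5: {C,T} ∩ {T} = {T} (intersection, +0)
DJNST@5: {G,T} ∩ {T} = {T} (intersection, +0)
DS@6: {A} ∪ {T} = {A,T} (union, +1)
JT@6: {A} ∪ {G} = {A,G} (union, +1)
JNT@6: {A,G} ∩ {A} = {A} (intersection, +0)
DJNST@6: {A,T} ∩ {A} = {A} (intersection, +0)
per-site changes: [3, 2, 3, 2, 3, 2, 2]; total = 17

17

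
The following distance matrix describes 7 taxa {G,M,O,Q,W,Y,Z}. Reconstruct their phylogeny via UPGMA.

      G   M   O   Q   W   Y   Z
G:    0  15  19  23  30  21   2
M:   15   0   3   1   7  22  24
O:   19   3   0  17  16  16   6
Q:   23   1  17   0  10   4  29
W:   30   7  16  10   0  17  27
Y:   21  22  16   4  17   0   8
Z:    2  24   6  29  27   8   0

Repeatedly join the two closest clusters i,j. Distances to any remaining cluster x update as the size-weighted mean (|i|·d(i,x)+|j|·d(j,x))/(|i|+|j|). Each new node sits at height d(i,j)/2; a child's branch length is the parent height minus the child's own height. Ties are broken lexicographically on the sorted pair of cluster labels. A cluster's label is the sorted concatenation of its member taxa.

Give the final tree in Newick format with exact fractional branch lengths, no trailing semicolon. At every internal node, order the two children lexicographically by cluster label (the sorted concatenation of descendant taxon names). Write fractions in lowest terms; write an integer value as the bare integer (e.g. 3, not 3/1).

step 1: merge (M,Q) at d=1; branch lengths M→1/2, Q→1/2; new cluster MQ
  updated: d(G,MQ)=19, d(MQ,O)=10, d(MQ,W)=17/2, d(MQ,Y)=13, d(MQ,Z)=53/2
step 2: merge (G,Z) at d=2; branch lengths G→1, Z→1; new cluster GZ
  updated: d(GZ,MQ)=91/4, d(GZ,O)=25/2, d(GZ,W)=57/2, d(GZ,Y)=29/2
step 3: merge (MQ,W) at d=17/2; branch lengths MQ→15/4, W→17/4; new cluster MQW
  updated: d(GZ,MQW)=74/3, d(MQW,O)=12, d(MQW,Y)=43/3
step 4: merge (MQW,O) at d=12; branch lengths MQW→7/4, O→6; new cluster MOQW
  updated: d(GZ,MOQW)=173/8, d(MOQW,Y)=59/4
step 5: merge (GZ,Y) at d=29/2; branch lengths GZ→25/4, Y→29/4; new cluster GYZ
  updated: d(GYZ,MOQW)=58/3
step 6: merge (GYZ,MOQW) at d=58/3; branch lengths GYZ→29/12, MOQW→11/3; new cluster GMOQWYZ
final tree: (((G:1,Z:1):25/4,Y:29/4):29/12,(((M:1/2,Q:1/2):15/4,W:17/4):7/4,O:6):11/3)
total length: 115/3

(((G:1,Z:1):25/4,Y:29/4):29/12,(((M:1/2,Q:1/2):15/4,W:17/4):7/4,O:6):11/3)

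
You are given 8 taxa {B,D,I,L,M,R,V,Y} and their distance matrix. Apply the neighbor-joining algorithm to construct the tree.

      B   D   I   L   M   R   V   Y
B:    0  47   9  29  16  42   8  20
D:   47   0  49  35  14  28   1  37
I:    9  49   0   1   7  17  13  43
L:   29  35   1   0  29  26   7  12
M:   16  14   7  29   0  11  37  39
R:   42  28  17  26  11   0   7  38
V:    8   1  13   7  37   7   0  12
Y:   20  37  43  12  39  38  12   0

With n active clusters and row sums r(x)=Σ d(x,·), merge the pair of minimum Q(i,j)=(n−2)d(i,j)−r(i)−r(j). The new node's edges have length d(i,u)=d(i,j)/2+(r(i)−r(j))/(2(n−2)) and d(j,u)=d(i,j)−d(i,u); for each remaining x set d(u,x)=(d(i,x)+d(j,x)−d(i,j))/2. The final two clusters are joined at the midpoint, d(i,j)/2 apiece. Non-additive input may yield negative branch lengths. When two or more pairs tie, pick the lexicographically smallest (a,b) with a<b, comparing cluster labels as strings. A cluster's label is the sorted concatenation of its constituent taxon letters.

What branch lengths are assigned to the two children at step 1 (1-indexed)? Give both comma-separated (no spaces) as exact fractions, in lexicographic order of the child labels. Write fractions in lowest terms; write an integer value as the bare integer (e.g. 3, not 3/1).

iteration 1: select D,V (d=1, Q=-290); attach at lengths (11, -10); label the merged cluster DV
  updated: d(B,DV)=27, d(DV,I)=61/2, d(DV,L)=41/2, d(DV,M)=25, d(DV,R)=17, d(DV,Y)=24
iteration 2: select L,Y (d=12, Q=-467/2); attach at lengths (3/20, 237/20); label the merged cluster LY
  updated: d(B,LY)=37/2, d(DV,LY)=65/4, d(I,LY)=16, d(LY,M)=28, d(LY,R)=26
iteration 3: select DV,R (d=17, Q=-643/4); attach at lengths (283/32, 261/32); label the merged cluster DRV
  updated: d(B,DRV)=26, d(DRV,I)=61/4, d(DRV,LY)=101/8, d(DRV,M)=19/2
iteration 4: select DRV,LY (d=101/8, Q=-805/8); attach at lengths (209/48, 397/48); label the merged cluster DLRVY
  updated: d(B,DLRVY)=255/16, d(DLRVY,I)=149/16, d(DLRVY,M)=199/16
iteration 5: select B,I (d=9, Q=-193/4); attach at lengths (269/32, 19/32); label the merged cluster BI
  updated: d(BI,DLRVY)=65/8, d(BI,M)=7
iteration 6: select BI,DLRVY (d=65/8, Q=-441/16); attach at lengths (43/32, 217/32); label the merged cluster BDILRVY
  updated: d(BDILRVY,M)=181/32
iteration 7: select BDILRVY,M (d=181/32); attach at lengths (181/64, 181/64); label the merged cluster BDILMRVY
final tree: (((B:269/32,I:19/32):43/32,(((D:11,V:-10):283/32,R:261/32):209/48,(L:3/20,Y:237/20):397/48):217/32):181/64,M:181/64)
total length: 2093/32

11,-10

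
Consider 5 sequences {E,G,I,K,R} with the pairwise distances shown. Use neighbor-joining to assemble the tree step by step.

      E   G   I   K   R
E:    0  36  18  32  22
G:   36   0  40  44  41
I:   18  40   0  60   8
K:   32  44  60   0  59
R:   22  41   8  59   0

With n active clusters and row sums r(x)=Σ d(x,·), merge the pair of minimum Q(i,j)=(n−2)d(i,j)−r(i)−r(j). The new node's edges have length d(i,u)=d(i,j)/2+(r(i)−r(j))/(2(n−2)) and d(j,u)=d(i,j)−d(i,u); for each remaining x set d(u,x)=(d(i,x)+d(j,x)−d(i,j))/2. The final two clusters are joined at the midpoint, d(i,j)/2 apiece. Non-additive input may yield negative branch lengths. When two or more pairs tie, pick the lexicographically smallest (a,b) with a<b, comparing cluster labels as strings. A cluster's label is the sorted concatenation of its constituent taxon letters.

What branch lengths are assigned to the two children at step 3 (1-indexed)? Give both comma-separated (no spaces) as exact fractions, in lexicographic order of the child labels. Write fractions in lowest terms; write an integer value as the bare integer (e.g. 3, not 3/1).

10,73/4

1. join I+R (d=8, Q=-232) ⇒ IR; edges |I|=10/3, |R|=14/3
  updated: d(E,IR)=16, d(G,IR)=73/2, d(IR,K)=111/2
2. join E+IR (d=16, Q=-160) ⇒ EIR; edges |E|=2, |IR|=14
  updated: d(EIR,G)=113/4, d(EIR,K)=143/4
3. join EIR+G (d=113/4, Q=-108) ⇒ EGIR; edges |EIR|=10, |G|=73/4
  updated: d(EGIR,K)=103/4
4. join EGIR+K (d=103/4) ⇒ EGIKR; edges |EGIR|=103/8, |K|=103/8
final tree: (((E:2,(I:10/3,R:14/3):14):10,G:73/4):103/8,K:103/8)
total length: 78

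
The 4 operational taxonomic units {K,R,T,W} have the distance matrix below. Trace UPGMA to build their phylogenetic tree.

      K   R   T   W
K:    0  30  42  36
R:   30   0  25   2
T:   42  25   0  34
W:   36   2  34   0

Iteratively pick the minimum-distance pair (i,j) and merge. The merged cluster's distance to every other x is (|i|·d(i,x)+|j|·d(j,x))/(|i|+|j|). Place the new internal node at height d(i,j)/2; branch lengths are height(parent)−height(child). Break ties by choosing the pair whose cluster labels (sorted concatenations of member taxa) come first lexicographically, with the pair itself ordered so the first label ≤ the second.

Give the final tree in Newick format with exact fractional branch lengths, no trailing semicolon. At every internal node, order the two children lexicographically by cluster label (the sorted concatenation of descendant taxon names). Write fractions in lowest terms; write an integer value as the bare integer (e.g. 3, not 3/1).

(K:18,((R:1,W:1):55/4,T:59/4):13/4)

iteration 1: select R,W (d=2); attach at lengths (1, 1); label the merged cluster RW
  updated: d(K,RW)=33, d(RW,T)=59/2
iteration 2: select RW,T (d=59/2); attach at lengths (55/4, 59/4); label the merged cluster RTW
  updated: d(K,RTW)=36
iteration 3: select K,RTW (d=36); attach at lengths (18, 13/4); label the merged cluster KRTW
final tree: (K:18,((R:1,W:1):55/4,T:59/4):13/4)
total length: 207/4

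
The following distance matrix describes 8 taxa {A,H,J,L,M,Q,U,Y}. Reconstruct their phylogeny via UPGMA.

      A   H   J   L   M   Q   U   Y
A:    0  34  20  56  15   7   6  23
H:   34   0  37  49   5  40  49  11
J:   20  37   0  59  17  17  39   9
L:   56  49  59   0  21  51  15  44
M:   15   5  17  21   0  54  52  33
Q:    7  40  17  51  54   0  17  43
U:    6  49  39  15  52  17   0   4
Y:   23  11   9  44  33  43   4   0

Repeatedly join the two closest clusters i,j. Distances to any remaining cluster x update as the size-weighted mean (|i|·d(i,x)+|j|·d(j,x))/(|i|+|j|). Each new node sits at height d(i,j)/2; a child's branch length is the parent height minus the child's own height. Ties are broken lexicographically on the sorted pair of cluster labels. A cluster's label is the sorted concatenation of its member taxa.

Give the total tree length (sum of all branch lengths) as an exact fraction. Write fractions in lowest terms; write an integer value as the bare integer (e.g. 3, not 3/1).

1. join U+Y (d=4) ⇒ UY; edges |U|=2, |Y|=2
  updated: d(A,UY)=29/2, d(H,UY)=30, d(J,UY)=24, d(L,UY)=59/2, d(M,UY)=85/2, d(Q,UY)=30
2. join H+M (d=5) ⇒ HM; edges |H|=5/2, |M|=5/2
  updated: d(A,HM)=49/2, d(HM,J)=27, d(HM,L)=35, d(HM,Q)=47, d(HM,UY)=145/4
3. join A+Q (d=7) ⇒ AQ; edges |A|=7/2, |Q|=7/2
  updated: d(AQ,HM)=143/4, d(AQ,J)=37/2, d(AQ,L)=107/2, d(AQ,UY)=89/4
4. join AQ+J (d=37/2) ⇒ AJQ; edges |AQ|=23/4, |J|=37/4
  updated: d(AJQ,HM)=197/6, d(AJQ,L)=166/3, d(AJQ,UY)=137/6
5. join AJQ+UY (d=137/6) ⇒ AJQUY; edges |AJQ|=13/6, |UY|=113/12
  updated: d(AJQUY,HM)=171/5, d(AJQUY,L)=45
6. join AJQUY+HM (d=171/5) ⇒ AHJMQUY; edges |AJQUY|=341/60, |HM|=73/5
  updated: d(AHJMQUY,L)=295/7
7. join AHJMQUY+L (d=295/7) ⇒ AHJLMQUY; edges |AHJMQUY|=139/35, |L|=295/14
final tree: (((((A:7/2,Q:7/2):23/4,J:37/4):13/6,(U:2,Y:2):113/12):341/60,(H:5/2,M:5/2):73/5):139/35,L:295/14)
total length: 18461/210

18461/210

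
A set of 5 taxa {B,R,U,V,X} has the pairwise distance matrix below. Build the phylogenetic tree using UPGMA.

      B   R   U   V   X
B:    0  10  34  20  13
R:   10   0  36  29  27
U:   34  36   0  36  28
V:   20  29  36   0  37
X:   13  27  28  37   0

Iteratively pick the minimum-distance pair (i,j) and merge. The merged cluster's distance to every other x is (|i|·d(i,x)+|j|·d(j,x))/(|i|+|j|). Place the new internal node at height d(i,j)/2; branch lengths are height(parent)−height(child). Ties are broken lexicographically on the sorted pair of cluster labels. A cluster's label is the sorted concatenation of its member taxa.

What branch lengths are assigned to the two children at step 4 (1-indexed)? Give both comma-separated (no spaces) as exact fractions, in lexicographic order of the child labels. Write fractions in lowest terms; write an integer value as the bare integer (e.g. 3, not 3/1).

29/12,67/4

1. join B+R (d=10) ⇒ BR; edges |B|=5, |R|=5
  updated: d(BR,U)=35, d(BR,V)=49/2, d(BR,X)=20
2. join BR+X (d=20) ⇒ BRX; edges |BR|=5, |X|=10
  updated: d(BRX,U)=98/3, d(BRX,V)=86/3
3. join BRX+V (d=86/3) ⇒ BRVX; edges |BRX|=13/3, |V|=43/3
  updated: d(BRVX,U)=67/2
4. join BRVX+U (d=67/2) ⇒ BRUVX; edges |BRVX|=29/12, |U|=67/4
final tree: ((((B:5,R:5):5,X:10):13/3,V:43/3):29/12,U:67/4)
total length: 377/6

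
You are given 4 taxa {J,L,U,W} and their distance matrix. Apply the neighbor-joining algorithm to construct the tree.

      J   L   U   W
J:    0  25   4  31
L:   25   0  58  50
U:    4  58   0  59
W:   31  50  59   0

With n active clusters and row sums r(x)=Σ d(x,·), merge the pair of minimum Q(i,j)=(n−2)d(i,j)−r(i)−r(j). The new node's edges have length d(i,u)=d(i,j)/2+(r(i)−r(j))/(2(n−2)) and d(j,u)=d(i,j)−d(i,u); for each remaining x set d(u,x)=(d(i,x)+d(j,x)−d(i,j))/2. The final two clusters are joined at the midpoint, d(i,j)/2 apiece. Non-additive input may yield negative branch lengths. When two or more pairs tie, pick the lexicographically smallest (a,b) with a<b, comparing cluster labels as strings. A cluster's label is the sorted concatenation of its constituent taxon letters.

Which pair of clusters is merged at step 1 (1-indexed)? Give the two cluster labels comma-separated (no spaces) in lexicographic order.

J,U

iteration 1: select J,U (d=4, Q=-173); attach at lengths (-53/4, 69/4); label the merged cluster JU
  updated: d(JU,L)=79/2, d(JU,W)=43
iteration 2: select JU,L (d=79/2, Q=-265/2); attach at lengths (65/4, 93/4); label the merged cluster JLU
  updated: d(JLU,W)=107/4
iteration 3: select JLU,W (d=107/4); attach at lengths (107/8, 107/8); label the merged cluster JLUW
final tree: (((J:-53/4,U:69/4):65/4,L:93/4):107/8,W:107/8)
total length: 281/4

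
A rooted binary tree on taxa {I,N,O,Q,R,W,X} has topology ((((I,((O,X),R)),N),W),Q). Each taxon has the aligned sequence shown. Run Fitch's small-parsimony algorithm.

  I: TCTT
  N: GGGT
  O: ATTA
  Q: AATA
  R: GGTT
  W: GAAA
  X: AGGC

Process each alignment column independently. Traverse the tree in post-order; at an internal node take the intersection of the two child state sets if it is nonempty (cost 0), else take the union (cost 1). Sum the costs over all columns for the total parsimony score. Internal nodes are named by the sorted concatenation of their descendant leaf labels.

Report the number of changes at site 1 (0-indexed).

3

site 0, node OX: O={A} ∩ X={A} → {A} (+0)
site 0, node ORX: OX={A} ∪ R={G} → {A,G} (+1)
site 0, node IORX: I={T} ∪ ORX={A,G} → {A,G,T} (+1)
site 0, node INORX: IORX={A,G,T} ∩ N={G} → {G} (+0)
site 0, node INORWX: INORX={G} ∩ W={G} → {G} (+0)
site 0, node INOQRWX: INORWX={G} ∪ Q={A} → {A,G} (+1)
site 1, node OX: O={T} ∪ X={G} → {G,T} (+1)
site 1, node ORX: OX={G,T} ∩ R={G} → {G} (+0)
site 1, node IORX: I={C} ∪ ORX={G} → {C,G} (+1)
site 1, node INORX: IORX={C,G} ∩ N={G} → {G} (+0)
site 1, node INORWX: INORX={G} ∪ W={A} → {A,G} (+1)
site 1, node INOQRWX: INORWX={A,G} ∩ Q={A} → {A} (+0)
site 2, node OX: O={T} ∪ X={G} → {G,T} (+1)
site 2, node ORX: OX={G,T} ∩ R={T} → {T} (+0)
site 2, node IORX: I={T} ∩ ORX={T} → {T} (+0)
site 2, node INORX: IORX={T} ∪ N={G} → {G,T} (+1)
site 2, node INORWX: INORX={G,T} ∪ W={A} → {A,G,T} (+1)
site 2, node INOQRWX: INORWX={A,G,T} ∩ Q={T} → {T} (+0)
site 3, node OX: O={A} ∪ X={C} → {A,C} (+1)
site 3, node ORX: OX={A,C} ∪ R={T} → {A,C,T} (+1)
site 3, node IORX: I={T} ∩ ORX={A,C,T} → {T} (+0)
site 3, node INORX: IORX={T} ∩ N={T} → {T} (+0)
site 3, node INORWX: INORX={T} ∪ W={A} → {A,T} (+1)
site 3, node INOQRWX: INORWX={A,T} ∩ Q={A} → {A} (+0)
per-site changes: [3, 3, 3, 3]; total = 12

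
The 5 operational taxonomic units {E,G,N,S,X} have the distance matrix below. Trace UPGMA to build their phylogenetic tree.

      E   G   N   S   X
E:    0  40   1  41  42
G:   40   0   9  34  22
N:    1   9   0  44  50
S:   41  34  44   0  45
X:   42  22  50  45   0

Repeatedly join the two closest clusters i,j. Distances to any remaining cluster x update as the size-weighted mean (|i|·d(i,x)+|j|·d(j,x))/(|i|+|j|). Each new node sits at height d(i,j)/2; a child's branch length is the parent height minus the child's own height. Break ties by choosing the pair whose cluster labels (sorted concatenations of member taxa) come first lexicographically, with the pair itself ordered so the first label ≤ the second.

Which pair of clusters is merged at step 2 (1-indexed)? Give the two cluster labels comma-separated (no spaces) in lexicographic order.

iteration 1: select E,N (d=1); attach at lengths (1/2, 1/2); label the merged cluster EN
  updated: d(EN,G)=49/2, d(EN,S)=85/2, d(EN,X)=46
iteration 2: select G,X (d=22); attach at lengths (11, 11); label the merged cluster GX
  updated: d(EN,GX)=141/4, d(GX,S)=79/2
iteration 3: select EN,GX (d=141/4); attach at lengths (137/8, 53/8); label the merged cluster EGNX
  updated: d(EGNX,S)=41
iteration 4: select EGNX,S (d=41); attach at lengths (23/8, 41/2); label the merged cluster EGNSX
final tree: (((E:1/2,N:1/2):137/8,(G:11,X:11):53/8):23/8,S:41/2)
total length: 561/8

G,X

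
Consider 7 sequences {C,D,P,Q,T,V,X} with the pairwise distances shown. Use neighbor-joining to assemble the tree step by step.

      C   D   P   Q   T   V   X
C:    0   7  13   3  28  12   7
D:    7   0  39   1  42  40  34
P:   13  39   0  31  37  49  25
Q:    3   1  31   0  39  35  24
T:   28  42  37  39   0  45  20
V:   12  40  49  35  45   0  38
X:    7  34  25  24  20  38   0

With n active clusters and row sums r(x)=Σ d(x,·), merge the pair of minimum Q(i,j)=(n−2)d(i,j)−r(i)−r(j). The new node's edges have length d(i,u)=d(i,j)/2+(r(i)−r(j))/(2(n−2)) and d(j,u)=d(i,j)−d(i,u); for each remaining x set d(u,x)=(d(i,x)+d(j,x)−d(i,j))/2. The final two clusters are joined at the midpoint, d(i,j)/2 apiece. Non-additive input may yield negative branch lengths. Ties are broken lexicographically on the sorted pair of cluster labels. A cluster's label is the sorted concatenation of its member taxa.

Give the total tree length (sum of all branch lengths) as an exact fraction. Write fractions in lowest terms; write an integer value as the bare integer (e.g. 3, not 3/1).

1203/16

1. join D+Q (d=1, Q=-291) ⇒ DQ; edges |D|=7/2, |Q|=-5/2
  updated: d(C,DQ)=9/2, d(DQ,P)=69/2, d(DQ,T)=40, d(DQ,V)=37, d(DQ,X)=57/2
2. join T+X (d=20, Q=-417/2) ⇒ TX; edges |T|=263/16, |X|=57/16
  updated: d(C,TX)=15/2, d(DQ,TX)=97/4, d(P,TX)=21, d(TX,V)=63/2
3. join P+TX (d=21, Q=-555/4) ⇒ PTX; edges |P|=385/24, |TX|=119/24
  updated: d(C,PTX)=-1/4, d(DQ,PTX)=151/8, d(PTX,V)=119/4
4. join C+V (d=12, Q=-71) ⇒ CV; edges |C|=-77/8, |V|=173/8
  updated: d(CV,DQ)=59/4, d(CV,PTX)=35/4
5. join CV+DQ (d=59/4, Q=-339/8) ⇒ CDQV; edges |CV|=37/16, |DQ|=199/16
  updated: d(CDQV,PTX)=103/16
6. join CDQV+PTX (d=103/16) ⇒ CDPQTVX; edges |CDQV|=103/32, |PTX|=103/32
final tree: (((C:-77/8,V:173/8):37/16,(D:7/2,Q:-5/2):199/16):103/32,(P:385/24,(T:263/16,X:57/16):119/24):103/32)
total length: 1203/16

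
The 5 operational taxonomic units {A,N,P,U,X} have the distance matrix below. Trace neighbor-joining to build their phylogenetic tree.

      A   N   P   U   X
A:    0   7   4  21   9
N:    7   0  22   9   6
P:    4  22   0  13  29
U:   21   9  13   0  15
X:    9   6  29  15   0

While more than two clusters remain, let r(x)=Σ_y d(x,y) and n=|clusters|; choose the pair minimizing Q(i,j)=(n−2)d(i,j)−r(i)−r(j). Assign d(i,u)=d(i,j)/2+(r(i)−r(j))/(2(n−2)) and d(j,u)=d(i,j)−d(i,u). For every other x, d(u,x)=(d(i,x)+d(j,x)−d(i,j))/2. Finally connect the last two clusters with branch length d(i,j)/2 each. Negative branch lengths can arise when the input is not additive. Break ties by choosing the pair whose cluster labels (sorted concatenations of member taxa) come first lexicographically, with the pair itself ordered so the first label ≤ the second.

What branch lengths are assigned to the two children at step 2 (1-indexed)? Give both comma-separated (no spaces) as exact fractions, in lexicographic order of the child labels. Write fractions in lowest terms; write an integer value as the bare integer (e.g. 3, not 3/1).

71/8,49/8

step 1: merge (A,P) at d=4, Q=-97; branch lengths A→-5/2, P→13/2; new cluster AP
  updated: d(AP,N)=25/2, d(AP,U)=15, d(AP,X)=17
step 2: merge (AP,U) at d=15, Q=-107/2; branch lengths AP→71/8, U→49/8; new cluster APU
  updated: d(APU,N)=13/4, d(APU,X)=17/2
step 3: merge (APU,N) at d=13/4, Q=-71/4; branch lengths APU→23/8, N→3/8; new cluster ANPU
  updated: d(ANPU,X)=45/8
step 4: merge (ANPU,X) at d=45/8; branch lengths ANPU→45/16, X→45/16; new cluster ANPUX
final tree: ((((A:-5/2,P:13/2):71/8,U:49/8):23/8,N:3/8):45/16,X:45/16)
total length: 223/8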